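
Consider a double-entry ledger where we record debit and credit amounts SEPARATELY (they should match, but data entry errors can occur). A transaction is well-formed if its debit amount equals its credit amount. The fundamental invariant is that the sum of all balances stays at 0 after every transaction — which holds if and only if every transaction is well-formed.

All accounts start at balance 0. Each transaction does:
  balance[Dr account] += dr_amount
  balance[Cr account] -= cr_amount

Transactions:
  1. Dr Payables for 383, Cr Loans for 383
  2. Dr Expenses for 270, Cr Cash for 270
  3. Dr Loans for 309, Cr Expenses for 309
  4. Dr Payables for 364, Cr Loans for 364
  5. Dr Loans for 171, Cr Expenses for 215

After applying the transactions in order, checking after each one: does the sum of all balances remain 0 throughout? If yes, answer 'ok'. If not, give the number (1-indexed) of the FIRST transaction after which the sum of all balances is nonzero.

Answer: 5

Derivation:
After txn 1: dr=383 cr=383 sum_balances=0
After txn 2: dr=270 cr=270 sum_balances=0
After txn 3: dr=309 cr=309 sum_balances=0
After txn 4: dr=364 cr=364 sum_balances=0
After txn 5: dr=171 cr=215 sum_balances=-44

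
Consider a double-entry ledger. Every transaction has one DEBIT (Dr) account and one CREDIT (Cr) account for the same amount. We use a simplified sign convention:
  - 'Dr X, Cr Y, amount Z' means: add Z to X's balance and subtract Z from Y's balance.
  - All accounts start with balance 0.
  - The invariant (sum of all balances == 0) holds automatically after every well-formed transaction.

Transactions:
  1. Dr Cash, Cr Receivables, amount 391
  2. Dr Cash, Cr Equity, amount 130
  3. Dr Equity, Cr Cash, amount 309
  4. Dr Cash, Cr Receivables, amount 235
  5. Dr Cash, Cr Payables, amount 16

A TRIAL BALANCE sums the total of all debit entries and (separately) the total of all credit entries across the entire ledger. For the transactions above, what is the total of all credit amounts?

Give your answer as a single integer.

Txn 1: credit+=391
Txn 2: credit+=130
Txn 3: credit+=309
Txn 4: credit+=235
Txn 5: credit+=16
Total credits = 1081

Answer: 1081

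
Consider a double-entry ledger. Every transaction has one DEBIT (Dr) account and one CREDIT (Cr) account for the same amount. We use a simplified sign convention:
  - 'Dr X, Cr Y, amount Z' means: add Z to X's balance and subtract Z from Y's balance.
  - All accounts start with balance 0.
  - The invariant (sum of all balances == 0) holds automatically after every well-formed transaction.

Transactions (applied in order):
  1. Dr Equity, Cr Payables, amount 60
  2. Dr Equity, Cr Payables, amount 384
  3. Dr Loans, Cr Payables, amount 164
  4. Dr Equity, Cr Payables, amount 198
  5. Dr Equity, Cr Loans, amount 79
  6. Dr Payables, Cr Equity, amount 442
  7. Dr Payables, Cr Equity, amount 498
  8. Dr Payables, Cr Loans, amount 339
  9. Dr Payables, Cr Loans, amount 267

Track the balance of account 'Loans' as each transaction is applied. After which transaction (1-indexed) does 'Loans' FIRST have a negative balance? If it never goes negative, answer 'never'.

Answer: 8

Derivation:
After txn 1: Loans=0
After txn 2: Loans=0
After txn 3: Loans=164
After txn 4: Loans=164
After txn 5: Loans=85
After txn 6: Loans=85
After txn 7: Loans=85
After txn 8: Loans=-254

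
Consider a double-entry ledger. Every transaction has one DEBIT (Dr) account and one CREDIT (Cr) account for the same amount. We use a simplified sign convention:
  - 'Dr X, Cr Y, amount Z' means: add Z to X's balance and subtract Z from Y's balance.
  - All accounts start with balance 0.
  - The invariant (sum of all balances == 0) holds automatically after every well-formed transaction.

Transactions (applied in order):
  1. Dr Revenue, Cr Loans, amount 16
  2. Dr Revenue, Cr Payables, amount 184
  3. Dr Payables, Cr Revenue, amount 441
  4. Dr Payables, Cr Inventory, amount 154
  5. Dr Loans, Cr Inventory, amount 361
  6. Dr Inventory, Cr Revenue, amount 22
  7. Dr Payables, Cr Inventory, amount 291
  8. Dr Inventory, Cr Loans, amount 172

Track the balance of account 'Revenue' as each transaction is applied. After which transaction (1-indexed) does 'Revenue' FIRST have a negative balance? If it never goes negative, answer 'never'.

After txn 1: Revenue=16
After txn 2: Revenue=200
After txn 3: Revenue=-241

Answer: 3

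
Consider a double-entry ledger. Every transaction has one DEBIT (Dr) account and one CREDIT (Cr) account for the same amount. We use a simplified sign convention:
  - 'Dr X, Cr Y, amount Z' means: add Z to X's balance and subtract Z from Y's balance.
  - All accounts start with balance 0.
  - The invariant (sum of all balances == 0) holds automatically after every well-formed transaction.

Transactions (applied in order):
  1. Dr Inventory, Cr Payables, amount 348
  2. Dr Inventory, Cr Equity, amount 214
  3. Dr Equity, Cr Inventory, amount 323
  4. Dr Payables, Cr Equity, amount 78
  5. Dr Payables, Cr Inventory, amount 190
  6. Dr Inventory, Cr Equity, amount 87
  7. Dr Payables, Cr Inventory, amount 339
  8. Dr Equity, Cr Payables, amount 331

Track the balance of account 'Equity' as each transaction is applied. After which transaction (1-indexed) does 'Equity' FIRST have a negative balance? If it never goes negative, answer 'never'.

Answer: 2

Derivation:
After txn 1: Equity=0
After txn 2: Equity=-214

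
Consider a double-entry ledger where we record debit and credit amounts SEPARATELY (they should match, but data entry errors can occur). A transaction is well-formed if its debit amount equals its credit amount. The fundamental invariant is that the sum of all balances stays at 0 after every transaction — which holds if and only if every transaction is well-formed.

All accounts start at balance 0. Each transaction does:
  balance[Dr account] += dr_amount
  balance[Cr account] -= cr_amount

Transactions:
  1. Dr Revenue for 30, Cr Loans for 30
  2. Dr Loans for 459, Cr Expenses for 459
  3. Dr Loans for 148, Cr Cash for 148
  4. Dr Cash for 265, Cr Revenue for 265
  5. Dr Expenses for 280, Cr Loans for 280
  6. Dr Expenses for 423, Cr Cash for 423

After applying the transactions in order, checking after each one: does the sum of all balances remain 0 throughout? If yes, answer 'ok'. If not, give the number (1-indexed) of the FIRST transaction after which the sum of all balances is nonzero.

Answer: ok

Derivation:
After txn 1: dr=30 cr=30 sum_balances=0
After txn 2: dr=459 cr=459 sum_balances=0
After txn 3: dr=148 cr=148 sum_balances=0
After txn 4: dr=265 cr=265 sum_balances=0
After txn 5: dr=280 cr=280 sum_balances=0
After txn 6: dr=423 cr=423 sum_balances=0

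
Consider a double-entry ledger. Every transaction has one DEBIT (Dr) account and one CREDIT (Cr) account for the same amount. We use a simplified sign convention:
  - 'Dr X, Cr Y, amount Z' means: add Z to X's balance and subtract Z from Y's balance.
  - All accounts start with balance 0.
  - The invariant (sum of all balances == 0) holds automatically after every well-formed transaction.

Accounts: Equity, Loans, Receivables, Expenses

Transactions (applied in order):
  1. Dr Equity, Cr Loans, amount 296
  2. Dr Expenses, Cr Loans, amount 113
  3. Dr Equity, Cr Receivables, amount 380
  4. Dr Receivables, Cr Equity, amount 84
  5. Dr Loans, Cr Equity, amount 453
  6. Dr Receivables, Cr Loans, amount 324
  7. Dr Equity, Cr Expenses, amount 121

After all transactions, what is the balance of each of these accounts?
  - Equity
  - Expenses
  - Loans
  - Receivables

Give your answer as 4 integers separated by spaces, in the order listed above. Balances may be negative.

After txn 1 (Dr Equity, Cr Loans, amount 296): Equity=296 Loans=-296
After txn 2 (Dr Expenses, Cr Loans, amount 113): Equity=296 Expenses=113 Loans=-409
After txn 3 (Dr Equity, Cr Receivables, amount 380): Equity=676 Expenses=113 Loans=-409 Receivables=-380
After txn 4 (Dr Receivables, Cr Equity, amount 84): Equity=592 Expenses=113 Loans=-409 Receivables=-296
After txn 5 (Dr Loans, Cr Equity, amount 453): Equity=139 Expenses=113 Loans=44 Receivables=-296
After txn 6 (Dr Receivables, Cr Loans, amount 324): Equity=139 Expenses=113 Loans=-280 Receivables=28
After txn 7 (Dr Equity, Cr Expenses, amount 121): Equity=260 Expenses=-8 Loans=-280 Receivables=28

Answer: 260 -8 -280 28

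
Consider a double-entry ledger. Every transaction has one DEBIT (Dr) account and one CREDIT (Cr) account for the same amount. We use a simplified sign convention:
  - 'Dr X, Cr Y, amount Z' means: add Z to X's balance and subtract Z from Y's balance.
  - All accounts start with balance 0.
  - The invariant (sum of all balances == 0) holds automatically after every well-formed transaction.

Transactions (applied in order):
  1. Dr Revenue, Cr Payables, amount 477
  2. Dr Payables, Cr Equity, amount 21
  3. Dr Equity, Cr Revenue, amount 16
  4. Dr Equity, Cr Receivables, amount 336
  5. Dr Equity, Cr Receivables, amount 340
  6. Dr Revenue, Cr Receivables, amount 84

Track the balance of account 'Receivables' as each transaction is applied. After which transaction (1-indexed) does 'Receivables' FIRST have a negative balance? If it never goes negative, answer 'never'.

Answer: 4

Derivation:
After txn 1: Receivables=0
After txn 2: Receivables=0
After txn 3: Receivables=0
After txn 4: Receivables=-336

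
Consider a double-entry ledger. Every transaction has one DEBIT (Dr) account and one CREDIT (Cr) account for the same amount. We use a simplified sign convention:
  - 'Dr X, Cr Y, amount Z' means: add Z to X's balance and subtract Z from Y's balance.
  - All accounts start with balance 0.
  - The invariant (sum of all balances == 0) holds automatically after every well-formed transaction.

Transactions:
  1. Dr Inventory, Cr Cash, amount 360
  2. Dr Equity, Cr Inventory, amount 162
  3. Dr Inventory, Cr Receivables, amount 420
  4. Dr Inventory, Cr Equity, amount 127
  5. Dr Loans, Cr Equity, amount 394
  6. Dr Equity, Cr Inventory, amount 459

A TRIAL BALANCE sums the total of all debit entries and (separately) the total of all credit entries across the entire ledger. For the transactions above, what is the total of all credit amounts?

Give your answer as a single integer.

Txn 1: credit+=360
Txn 2: credit+=162
Txn 3: credit+=420
Txn 4: credit+=127
Txn 5: credit+=394
Txn 6: credit+=459
Total credits = 1922

Answer: 1922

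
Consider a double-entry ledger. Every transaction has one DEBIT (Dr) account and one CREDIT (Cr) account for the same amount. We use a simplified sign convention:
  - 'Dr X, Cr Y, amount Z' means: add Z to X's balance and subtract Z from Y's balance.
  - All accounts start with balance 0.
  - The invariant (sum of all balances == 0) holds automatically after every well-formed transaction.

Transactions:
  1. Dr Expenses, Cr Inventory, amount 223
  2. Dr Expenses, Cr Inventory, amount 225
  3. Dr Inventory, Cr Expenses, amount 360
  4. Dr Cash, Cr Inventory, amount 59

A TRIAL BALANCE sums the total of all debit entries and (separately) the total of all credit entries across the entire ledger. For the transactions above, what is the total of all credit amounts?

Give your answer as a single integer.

Txn 1: credit+=223
Txn 2: credit+=225
Txn 3: credit+=360
Txn 4: credit+=59
Total credits = 867

Answer: 867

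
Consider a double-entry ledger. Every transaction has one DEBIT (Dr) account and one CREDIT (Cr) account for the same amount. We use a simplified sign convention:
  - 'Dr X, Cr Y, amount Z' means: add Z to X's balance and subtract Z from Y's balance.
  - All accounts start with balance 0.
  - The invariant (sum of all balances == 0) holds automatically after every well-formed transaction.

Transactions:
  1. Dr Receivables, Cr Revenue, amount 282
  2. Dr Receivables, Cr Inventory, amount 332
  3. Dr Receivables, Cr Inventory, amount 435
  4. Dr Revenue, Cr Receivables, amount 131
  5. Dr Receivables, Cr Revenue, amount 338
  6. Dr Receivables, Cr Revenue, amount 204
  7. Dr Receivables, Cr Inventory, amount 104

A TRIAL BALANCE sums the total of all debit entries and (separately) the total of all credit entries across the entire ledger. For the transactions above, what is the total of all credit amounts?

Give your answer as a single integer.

Txn 1: credit+=282
Txn 2: credit+=332
Txn 3: credit+=435
Txn 4: credit+=131
Txn 5: credit+=338
Txn 6: credit+=204
Txn 7: credit+=104
Total credits = 1826

Answer: 1826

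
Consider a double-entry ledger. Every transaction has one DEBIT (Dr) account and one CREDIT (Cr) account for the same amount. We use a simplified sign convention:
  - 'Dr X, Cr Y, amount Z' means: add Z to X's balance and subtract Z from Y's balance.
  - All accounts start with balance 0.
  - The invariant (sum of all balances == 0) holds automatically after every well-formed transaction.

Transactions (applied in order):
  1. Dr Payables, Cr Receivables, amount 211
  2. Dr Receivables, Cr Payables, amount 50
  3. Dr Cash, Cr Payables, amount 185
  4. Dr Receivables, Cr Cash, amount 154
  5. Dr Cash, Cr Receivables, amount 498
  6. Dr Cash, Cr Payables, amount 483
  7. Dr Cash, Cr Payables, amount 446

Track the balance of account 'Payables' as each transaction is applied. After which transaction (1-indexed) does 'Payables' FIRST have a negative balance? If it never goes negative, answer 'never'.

Answer: 3

Derivation:
After txn 1: Payables=211
After txn 2: Payables=161
After txn 3: Payables=-24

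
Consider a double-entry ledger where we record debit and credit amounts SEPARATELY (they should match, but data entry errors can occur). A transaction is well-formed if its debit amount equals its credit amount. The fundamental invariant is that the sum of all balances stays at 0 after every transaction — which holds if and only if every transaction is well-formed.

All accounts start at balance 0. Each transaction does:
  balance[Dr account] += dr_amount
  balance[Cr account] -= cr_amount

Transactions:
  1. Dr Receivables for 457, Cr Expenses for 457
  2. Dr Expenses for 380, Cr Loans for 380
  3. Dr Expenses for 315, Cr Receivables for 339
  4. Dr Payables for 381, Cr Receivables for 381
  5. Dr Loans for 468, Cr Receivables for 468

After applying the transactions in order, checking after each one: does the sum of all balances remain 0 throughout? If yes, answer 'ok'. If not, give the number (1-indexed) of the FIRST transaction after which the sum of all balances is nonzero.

After txn 1: dr=457 cr=457 sum_balances=0
After txn 2: dr=380 cr=380 sum_balances=0
After txn 3: dr=315 cr=339 sum_balances=-24
After txn 4: dr=381 cr=381 sum_balances=-24
After txn 5: dr=468 cr=468 sum_balances=-24

Answer: 3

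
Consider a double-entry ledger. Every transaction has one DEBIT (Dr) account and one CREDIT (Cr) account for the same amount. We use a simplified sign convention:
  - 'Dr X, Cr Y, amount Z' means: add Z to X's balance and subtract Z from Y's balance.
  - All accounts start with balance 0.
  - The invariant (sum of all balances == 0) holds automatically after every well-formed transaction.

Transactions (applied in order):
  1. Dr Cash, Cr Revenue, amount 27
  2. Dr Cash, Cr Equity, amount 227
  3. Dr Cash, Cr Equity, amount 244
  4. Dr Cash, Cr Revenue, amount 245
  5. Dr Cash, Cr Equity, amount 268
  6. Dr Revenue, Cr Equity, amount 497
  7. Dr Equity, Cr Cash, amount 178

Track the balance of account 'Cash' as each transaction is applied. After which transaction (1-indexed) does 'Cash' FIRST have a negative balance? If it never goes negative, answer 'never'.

Answer: never

Derivation:
After txn 1: Cash=27
After txn 2: Cash=254
After txn 3: Cash=498
After txn 4: Cash=743
After txn 5: Cash=1011
After txn 6: Cash=1011
After txn 7: Cash=833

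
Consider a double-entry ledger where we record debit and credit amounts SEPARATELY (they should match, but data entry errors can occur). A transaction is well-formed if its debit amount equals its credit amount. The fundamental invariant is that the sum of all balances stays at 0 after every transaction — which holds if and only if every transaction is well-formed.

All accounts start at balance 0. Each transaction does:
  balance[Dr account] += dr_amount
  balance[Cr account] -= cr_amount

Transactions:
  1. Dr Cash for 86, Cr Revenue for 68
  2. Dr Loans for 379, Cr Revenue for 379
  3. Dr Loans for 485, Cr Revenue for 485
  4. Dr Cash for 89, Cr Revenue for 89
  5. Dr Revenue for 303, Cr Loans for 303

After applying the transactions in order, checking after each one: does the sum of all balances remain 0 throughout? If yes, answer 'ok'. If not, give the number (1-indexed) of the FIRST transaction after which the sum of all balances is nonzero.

After txn 1: dr=86 cr=68 sum_balances=18
After txn 2: dr=379 cr=379 sum_balances=18
After txn 3: dr=485 cr=485 sum_balances=18
After txn 4: dr=89 cr=89 sum_balances=18
After txn 5: dr=303 cr=303 sum_balances=18

Answer: 1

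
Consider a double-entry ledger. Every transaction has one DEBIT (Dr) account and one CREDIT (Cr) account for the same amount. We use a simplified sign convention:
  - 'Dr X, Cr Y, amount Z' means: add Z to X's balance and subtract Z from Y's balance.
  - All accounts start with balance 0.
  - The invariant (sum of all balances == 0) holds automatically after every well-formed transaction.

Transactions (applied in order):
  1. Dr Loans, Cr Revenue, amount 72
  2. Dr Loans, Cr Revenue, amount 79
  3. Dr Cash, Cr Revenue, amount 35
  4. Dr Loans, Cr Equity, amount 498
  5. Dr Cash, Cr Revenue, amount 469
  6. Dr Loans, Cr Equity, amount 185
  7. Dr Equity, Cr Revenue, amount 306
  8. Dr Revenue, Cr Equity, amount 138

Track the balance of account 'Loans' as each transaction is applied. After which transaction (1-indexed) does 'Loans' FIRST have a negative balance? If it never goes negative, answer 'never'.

After txn 1: Loans=72
After txn 2: Loans=151
After txn 3: Loans=151
After txn 4: Loans=649
After txn 5: Loans=649
After txn 6: Loans=834
After txn 7: Loans=834
After txn 8: Loans=834

Answer: never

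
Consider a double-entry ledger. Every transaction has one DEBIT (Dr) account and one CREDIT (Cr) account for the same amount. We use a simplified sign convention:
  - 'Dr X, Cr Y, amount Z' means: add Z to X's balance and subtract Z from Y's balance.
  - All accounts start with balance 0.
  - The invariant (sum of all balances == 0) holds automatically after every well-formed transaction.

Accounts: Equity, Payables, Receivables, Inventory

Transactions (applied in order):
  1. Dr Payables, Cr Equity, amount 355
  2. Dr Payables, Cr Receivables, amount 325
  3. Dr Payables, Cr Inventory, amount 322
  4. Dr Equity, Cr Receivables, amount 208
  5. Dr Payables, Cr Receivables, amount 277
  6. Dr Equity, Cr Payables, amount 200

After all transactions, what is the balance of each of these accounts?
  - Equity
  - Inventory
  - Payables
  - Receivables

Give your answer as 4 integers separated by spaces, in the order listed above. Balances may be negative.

Answer: 53 -322 1079 -810

Derivation:
After txn 1 (Dr Payables, Cr Equity, amount 355): Equity=-355 Payables=355
After txn 2 (Dr Payables, Cr Receivables, amount 325): Equity=-355 Payables=680 Receivables=-325
After txn 3 (Dr Payables, Cr Inventory, amount 322): Equity=-355 Inventory=-322 Payables=1002 Receivables=-325
After txn 4 (Dr Equity, Cr Receivables, amount 208): Equity=-147 Inventory=-322 Payables=1002 Receivables=-533
After txn 5 (Dr Payables, Cr Receivables, amount 277): Equity=-147 Inventory=-322 Payables=1279 Receivables=-810
After txn 6 (Dr Equity, Cr Payables, amount 200): Equity=53 Inventory=-322 Payables=1079 Receivables=-810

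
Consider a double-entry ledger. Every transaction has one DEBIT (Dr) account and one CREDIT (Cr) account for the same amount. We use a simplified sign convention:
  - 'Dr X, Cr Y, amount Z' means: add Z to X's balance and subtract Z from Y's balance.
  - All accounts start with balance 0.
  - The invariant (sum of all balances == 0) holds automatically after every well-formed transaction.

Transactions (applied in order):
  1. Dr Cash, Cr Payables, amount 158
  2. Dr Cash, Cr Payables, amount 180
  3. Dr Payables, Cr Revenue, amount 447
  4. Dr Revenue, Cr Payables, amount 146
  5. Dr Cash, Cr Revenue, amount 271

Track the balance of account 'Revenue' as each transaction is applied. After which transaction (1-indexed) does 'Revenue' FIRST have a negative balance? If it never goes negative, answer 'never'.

After txn 1: Revenue=0
After txn 2: Revenue=0
After txn 3: Revenue=-447

Answer: 3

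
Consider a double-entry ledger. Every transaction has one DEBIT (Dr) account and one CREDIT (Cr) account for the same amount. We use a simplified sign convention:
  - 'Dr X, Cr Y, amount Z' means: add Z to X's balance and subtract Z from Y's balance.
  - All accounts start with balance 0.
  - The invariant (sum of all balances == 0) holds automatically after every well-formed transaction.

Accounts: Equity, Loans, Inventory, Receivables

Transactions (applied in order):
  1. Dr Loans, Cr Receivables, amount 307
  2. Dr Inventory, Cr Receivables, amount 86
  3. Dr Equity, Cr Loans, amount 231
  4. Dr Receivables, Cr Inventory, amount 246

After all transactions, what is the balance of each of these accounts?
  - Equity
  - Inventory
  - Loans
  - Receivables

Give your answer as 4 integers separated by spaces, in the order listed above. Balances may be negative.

Answer: 231 -160 76 -147

Derivation:
After txn 1 (Dr Loans, Cr Receivables, amount 307): Loans=307 Receivables=-307
After txn 2 (Dr Inventory, Cr Receivables, amount 86): Inventory=86 Loans=307 Receivables=-393
After txn 3 (Dr Equity, Cr Loans, amount 231): Equity=231 Inventory=86 Loans=76 Receivables=-393
After txn 4 (Dr Receivables, Cr Inventory, amount 246): Equity=231 Inventory=-160 Loans=76 Receivables=-147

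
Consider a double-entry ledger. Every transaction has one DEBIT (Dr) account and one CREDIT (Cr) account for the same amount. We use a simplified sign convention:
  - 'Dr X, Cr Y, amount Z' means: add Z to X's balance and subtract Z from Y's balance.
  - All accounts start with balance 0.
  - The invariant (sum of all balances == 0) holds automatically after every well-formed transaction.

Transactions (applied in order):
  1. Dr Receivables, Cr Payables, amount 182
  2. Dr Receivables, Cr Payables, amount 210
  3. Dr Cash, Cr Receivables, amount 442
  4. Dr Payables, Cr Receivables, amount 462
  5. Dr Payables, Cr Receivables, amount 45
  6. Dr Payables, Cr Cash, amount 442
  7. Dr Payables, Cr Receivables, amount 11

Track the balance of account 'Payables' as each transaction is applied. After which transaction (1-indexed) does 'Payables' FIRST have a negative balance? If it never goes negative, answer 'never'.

Answer: 1

Derivation:
After txn 1: Payables=-182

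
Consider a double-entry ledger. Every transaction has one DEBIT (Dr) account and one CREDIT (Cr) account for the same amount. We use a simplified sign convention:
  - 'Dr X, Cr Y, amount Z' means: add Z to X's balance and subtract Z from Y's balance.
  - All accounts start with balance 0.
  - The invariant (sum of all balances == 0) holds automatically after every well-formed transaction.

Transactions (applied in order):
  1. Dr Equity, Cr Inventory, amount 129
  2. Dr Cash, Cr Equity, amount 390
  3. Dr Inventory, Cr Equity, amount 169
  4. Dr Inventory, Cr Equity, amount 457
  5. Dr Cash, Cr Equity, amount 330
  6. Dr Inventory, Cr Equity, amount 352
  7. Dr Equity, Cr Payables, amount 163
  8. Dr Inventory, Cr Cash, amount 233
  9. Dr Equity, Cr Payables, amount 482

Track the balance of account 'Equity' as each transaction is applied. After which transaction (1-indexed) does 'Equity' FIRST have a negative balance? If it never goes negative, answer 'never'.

Answer: 2

Derivation:
After txn 1: Equity=129
After txn 2: Equity=-261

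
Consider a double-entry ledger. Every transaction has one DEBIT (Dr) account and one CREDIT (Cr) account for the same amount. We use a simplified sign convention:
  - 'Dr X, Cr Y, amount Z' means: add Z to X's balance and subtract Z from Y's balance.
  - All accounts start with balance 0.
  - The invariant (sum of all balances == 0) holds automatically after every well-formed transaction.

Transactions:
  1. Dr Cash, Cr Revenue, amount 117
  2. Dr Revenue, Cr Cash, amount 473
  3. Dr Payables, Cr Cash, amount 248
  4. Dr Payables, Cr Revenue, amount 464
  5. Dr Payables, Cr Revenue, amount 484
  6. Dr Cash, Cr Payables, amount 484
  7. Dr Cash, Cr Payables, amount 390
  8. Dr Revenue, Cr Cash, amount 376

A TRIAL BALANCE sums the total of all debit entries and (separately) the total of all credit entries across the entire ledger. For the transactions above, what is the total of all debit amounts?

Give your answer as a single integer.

Answer: 3036

Derivation:
Txn 1: debit+=117
Txn 2: debit+=473
Txn 3: debit+=248
Txn 4: debit+=464
Txn 5: debit+=484
Txn 6: debit+=484
Txn 7: debit+=390
Txn 8: debit+=376
Total debits = 3036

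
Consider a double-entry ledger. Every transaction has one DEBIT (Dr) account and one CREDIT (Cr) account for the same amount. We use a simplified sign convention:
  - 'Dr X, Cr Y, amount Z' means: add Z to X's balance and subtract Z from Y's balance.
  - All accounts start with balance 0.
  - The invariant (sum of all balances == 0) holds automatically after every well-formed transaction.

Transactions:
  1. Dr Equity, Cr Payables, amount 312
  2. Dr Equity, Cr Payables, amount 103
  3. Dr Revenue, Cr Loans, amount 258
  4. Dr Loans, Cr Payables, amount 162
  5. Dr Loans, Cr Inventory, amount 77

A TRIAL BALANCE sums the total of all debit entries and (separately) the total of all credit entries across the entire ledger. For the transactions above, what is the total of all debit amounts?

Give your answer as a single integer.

Txn 1: debit+=312
Txn 2: debit+=103
Txn 3: debit+=258
Txn 4: debit+=162
Txn 5: debit+=77
Total debits = 912

Answer: 912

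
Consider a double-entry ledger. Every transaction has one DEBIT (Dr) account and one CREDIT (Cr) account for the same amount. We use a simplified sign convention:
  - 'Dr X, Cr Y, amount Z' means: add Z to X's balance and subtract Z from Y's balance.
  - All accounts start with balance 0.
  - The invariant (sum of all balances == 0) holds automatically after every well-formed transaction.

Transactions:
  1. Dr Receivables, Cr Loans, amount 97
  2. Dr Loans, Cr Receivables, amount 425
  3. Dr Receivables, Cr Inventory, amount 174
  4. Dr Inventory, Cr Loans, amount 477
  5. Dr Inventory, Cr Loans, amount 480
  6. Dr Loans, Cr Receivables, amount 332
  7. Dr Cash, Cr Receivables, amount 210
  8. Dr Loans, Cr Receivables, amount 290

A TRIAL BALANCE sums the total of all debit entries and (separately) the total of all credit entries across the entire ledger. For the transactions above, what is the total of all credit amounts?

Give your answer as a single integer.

Answer: 2485

Derivation:
Txn 1: credit+=97
Txn 2: credit+=425
Txn 3: credit+=174
Txn 4: credit+=477
Txn 5: credit+=480
Txn 6: credit+=332
Txn 7: credit+=210
Txn 8: credit+=290
Total credits = 2485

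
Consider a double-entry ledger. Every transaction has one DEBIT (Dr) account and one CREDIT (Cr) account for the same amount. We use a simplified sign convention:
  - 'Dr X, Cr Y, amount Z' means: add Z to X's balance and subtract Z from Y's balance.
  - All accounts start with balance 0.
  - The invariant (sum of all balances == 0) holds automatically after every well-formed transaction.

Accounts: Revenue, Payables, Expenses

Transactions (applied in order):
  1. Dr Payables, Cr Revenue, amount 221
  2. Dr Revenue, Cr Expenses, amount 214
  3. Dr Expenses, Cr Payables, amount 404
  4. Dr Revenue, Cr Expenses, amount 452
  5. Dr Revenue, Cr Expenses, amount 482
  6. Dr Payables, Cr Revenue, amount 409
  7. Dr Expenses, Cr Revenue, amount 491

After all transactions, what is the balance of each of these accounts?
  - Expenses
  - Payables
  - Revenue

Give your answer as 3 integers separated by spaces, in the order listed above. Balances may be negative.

Answer: -253 226 27

Derivation:
After txn 1 (Dr Payables, Cr Revenue, amount 221): Payables=221 Revenue=-221
After txn 2 (Dr Revenue, Cr Expenses, amount 214): Expenses=-214 Payables=221 Revenue=-7
After txn 3 (Dr Expenses, Cr Payables, amount 404): Expenses=190 Payables=-183 Revenue=-7
After txn 4 (Dr Revenue, Cr Expenses, amount 452): Expenses=-262 Payables=-183 Revenue=445
After txn 5 (Dr Revenue, Cr Expenses, amount 482): Expenses=-744 Payables=-183 Revenue=927
After txn 6 (Dr Payables, Cr Revenue, amount 409): Expenses=-744 Payables=226 Revenue=518
After txn 7 (Dr Expenses, Cr Revenue, amount 491): Expenses=-253 Payables=226 Revenue=27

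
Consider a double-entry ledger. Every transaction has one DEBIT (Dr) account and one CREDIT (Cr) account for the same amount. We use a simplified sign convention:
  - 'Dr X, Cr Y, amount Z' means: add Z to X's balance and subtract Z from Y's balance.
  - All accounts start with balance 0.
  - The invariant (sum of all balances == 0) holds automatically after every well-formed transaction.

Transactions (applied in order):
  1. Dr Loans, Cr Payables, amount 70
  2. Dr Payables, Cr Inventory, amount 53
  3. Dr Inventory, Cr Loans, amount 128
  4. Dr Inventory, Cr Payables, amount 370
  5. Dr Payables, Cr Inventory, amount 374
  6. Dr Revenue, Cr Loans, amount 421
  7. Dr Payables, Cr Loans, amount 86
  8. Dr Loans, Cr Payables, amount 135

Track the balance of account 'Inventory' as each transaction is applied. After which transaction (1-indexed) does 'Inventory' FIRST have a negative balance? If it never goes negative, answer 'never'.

Answer: 2

Derivation:
After txn 1: Inventory=0
After txn 2: Inventory=-53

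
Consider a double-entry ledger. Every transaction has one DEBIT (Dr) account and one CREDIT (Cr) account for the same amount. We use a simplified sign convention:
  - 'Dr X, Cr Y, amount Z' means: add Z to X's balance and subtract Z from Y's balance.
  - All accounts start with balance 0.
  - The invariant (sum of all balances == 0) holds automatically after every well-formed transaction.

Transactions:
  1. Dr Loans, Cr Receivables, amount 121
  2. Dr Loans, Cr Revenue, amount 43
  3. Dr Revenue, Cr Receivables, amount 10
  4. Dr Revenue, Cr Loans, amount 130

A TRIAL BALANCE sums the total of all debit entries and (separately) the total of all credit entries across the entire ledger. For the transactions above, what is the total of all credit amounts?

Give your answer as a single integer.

Txn 1: credit+=121
Txn 2: credit+=43
Txn 3: credit+=10
Txn 4: credit+=130
Total credits = 304

Answer: 304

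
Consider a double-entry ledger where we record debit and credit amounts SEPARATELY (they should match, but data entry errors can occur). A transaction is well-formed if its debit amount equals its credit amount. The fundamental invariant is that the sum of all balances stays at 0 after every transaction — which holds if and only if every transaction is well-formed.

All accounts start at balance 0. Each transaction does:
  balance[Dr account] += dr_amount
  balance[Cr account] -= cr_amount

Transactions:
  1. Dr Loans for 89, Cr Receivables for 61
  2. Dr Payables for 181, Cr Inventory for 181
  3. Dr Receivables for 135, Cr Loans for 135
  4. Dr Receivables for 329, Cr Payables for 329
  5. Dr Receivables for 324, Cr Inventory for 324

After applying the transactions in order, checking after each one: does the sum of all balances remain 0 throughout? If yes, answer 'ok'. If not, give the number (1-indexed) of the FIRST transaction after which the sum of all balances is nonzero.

Answer: 1

Derivation:
After txn 1: dr=89 cr=61 sum_balances=28
After txn 2: dr=181 cr=181 sum_balances=28
After txn 3: dr=135 cr=135 sum_balances=28
After txn 4: dr=329 cr=329 sum_balances=28
After txn 5: dr=324 cr=324 sum_balances=28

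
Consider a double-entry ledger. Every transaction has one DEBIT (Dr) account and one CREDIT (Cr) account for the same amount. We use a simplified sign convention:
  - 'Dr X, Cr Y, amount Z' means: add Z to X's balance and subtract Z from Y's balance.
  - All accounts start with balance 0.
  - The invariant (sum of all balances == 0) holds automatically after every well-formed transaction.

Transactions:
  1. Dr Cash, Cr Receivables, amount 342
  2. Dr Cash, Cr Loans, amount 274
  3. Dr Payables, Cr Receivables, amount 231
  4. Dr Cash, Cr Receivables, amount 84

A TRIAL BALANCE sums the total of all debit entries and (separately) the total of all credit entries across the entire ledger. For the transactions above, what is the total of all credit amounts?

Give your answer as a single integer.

Txn 1: credit+=342
Txn 2: credit+=274
Txn 3: credit+=231
Txn 4: credit+=84
Total credits = 931

Answer: 931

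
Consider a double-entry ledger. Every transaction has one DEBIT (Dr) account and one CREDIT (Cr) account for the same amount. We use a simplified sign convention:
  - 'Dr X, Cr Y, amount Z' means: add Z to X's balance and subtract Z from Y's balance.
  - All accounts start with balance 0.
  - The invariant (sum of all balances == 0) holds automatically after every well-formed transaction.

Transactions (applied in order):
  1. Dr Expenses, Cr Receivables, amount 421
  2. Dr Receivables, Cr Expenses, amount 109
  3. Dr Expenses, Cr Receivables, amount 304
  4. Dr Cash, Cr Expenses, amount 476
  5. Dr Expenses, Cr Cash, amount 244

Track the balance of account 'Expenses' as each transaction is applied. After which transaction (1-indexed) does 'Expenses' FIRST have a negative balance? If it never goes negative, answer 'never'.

Answer: never

Derivation:
After txn 1: Expenses=421
After txn 2: Expenses=312
After txn 3: Expenses=616
After txn 4: Expenses=140
After txn 5: Expenses=384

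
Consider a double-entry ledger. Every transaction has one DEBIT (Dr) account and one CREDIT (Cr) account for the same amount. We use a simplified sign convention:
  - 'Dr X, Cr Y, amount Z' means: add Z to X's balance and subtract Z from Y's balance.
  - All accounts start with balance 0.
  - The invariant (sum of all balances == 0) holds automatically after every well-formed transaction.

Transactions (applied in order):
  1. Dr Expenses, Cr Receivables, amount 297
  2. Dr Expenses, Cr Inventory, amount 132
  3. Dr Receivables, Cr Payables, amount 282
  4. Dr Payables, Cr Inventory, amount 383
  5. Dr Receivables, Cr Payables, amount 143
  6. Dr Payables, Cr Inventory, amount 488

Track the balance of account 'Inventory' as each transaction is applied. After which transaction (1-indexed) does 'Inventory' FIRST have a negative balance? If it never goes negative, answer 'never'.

After txn 1: Inventory=0
After txn 2: Inventory=-132

Answer: 2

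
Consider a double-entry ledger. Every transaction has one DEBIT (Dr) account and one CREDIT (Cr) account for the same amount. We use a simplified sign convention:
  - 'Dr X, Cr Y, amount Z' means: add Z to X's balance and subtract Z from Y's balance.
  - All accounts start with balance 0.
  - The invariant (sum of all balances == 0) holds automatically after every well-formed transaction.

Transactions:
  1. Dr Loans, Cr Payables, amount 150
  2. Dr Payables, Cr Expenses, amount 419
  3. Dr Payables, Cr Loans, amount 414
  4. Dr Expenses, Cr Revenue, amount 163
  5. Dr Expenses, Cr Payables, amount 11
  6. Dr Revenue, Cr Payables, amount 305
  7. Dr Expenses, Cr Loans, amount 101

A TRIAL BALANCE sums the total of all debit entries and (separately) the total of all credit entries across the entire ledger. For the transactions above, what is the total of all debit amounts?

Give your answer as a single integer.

Txn 1: debit+=150
Txn 2: debit+=419
Txn 3: debit+=414
Txn 4: debit+=163
Txn 5: debit+=11
Txn 6: debit+=305
Txn 7: debit+=101
Total debits = 1563

Answer: 1563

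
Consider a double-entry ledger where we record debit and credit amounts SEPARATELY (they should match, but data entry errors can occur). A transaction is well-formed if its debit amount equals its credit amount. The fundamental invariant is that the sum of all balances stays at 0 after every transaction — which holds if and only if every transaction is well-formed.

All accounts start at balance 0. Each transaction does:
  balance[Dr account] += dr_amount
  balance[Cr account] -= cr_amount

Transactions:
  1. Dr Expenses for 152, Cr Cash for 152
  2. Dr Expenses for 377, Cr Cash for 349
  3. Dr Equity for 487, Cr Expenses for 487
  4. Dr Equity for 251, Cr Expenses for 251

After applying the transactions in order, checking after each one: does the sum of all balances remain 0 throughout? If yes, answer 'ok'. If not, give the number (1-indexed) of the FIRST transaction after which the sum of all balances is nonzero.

Answer: 2

Derivation:
After txn 1: dr=152 cr=152 sum_balances=0
After txn 2: dr=377 cr=349 sum_balances=28
After txn 3: dr=487 cr=487 sum_balances=28
After txn 4: dr=251 cr=251 sum_balances=28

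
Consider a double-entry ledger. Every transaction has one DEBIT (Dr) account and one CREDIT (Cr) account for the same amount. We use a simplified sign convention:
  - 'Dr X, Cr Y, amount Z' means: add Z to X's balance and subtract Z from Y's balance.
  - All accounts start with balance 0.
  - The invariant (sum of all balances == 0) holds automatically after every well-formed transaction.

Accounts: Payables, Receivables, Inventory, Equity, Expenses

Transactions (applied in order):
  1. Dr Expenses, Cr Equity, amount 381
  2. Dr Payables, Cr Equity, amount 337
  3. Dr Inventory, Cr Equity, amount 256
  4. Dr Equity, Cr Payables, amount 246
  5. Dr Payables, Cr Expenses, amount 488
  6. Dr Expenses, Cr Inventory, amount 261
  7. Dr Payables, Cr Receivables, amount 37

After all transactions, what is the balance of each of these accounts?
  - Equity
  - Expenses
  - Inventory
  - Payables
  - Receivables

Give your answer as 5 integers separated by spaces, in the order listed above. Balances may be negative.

Answer: -728 154 -5 616 -37

Derivation:
After txn 1 (Dr Expenses, Cr Equity, amount 381): Equity=-381 Expenses=381
After txn 2 (Dr Payables, Cr Equity, amount 337): Equity=-718 Expenses=381 Payables=337
After txn 3 (Dr Inventory, Cr Equity, amount 256): Equity=-974 Expenses=381 Inventory=256 Payables=337
After txn 4 (Dr Equity, Cr Payables, amount 246): Equity=-728 Expenses=381 Inventory=256 Payables=91
After txn 5 (Dr Payables, Cr Expenses, amount 488): Equity=-728 Expenses=-107 Inventory=256 Payables=579
After txn 6 (Dr Expenses, Cr Inventory, amount 261): Equity=-728 Expenses=154 Inventory=-5 Payables=579
After txn 7 (Dr Payables, Cr Receivables, amount 37): Equity=-728 Expenses=154 Inventory=-5 Payables=616 Receivables=-37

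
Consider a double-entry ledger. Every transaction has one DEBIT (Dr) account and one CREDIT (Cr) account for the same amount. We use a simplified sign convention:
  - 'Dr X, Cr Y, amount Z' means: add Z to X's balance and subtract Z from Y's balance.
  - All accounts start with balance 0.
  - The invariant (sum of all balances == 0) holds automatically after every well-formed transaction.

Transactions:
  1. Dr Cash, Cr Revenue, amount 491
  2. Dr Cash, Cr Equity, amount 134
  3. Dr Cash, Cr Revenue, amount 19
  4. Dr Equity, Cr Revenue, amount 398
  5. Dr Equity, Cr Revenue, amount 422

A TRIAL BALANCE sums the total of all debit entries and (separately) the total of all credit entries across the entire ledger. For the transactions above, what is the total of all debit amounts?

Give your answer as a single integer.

Txn 1: debit+=491
Txn 2: debit+=134
Txn 3: debit+=19
Txn 4: debit+=398
Txn 5: debit+=422
Total debits = 1464

Answer: 1464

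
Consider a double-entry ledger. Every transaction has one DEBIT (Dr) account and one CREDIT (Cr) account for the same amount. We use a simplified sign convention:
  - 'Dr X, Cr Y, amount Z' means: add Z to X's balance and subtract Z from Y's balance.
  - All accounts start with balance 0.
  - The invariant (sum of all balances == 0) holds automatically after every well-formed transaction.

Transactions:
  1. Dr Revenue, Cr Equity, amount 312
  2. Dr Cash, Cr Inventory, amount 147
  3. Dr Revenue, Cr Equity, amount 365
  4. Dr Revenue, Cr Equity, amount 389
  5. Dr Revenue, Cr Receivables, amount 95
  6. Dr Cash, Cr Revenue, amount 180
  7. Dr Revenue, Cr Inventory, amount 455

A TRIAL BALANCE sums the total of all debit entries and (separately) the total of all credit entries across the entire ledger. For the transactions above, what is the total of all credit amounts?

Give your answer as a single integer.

Txn 1: credit+=312
Txn 2: credit+=147
Txn 3: credit+=365
Txn 4: credit+=389
Txn 5: credit+=95
Txn 6: credit+=180
Txn 7: credit+=455
Total credits = 1943

Answer: 1943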